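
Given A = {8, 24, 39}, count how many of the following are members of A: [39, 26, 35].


Set A = {8, 24, 39}
Candidates: [39, 26, 35]
Check each candidate:
39 ∈ A, 26 ∉ A, 35 ∉ A
Count of candidates in A: 1

1


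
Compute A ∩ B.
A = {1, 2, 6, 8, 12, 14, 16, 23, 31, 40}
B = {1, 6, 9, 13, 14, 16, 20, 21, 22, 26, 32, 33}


Set A = {1, 2, 6, 8, 12, 14, 16, 23, 31, 40}
Set B = {1, 6, 9, 13, 14, 16, 20, 21, 22, 26, 32, 33}
A ∩ B includes only elements in both sets.
Check each element of A against B:
1 ✓, 2 ✗, 6 ✓, 8 ✗, 12 ✗, 14 ✓, 16 ✓, 23 ✗, 31 ✗, 40 ✗
A ∩ B = {1, 6, 14, 16}

{1, 6, 14, 16}


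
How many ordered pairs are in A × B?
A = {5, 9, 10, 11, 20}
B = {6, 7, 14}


Set A = {5, 9, 10, 11, 20} has 5 elements.
Set B = {6, 7, 14} has 3 elements.
|A × B| = |A| × |B| = 5 × 3 = 15

15


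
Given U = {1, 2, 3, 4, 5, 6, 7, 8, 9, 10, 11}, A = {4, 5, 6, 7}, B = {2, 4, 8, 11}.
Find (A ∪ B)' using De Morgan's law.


U = {1, 2, 3, 4, 5, 6, 7, 8, 9, 10, 11}
A = {4, 5, 6, 7}, B = {2, 4, 8, 11}
A ∪ B = {2, 4, 5, 6, 7, 8, 11}
(A ∪ B)' = U \ (A ∪ B) = {1, 3, 9, 10}
Verification via A' ∩ B': A' = {1, 2, 3, 8, 9, 10, 11}, B' = {1, 3, 5, 6, 7, 9, 10}
A' ∩ B' = {1, 3, 9, 10} ✓

{1, 3, 9, 10}


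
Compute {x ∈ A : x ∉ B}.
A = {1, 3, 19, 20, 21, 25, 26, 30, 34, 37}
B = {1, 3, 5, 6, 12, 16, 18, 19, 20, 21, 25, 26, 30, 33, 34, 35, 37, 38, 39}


Set A = {1, 3, 19, 20, 21, 25, 26, 30, 34, 37}
Set B = {1, 3, 5, 6, 12, 16, 18, 19, 20, 21, 25, 26, 30, 33, 34, 35, 37, 38, 39}
Check each element of A against B:
1 ∈ B, 3 ∈ B, 19 ∈ B, 20 ∈ B, 21 ∈ B, 25 ∈ B, 26 ∈ B, 30 ∈ B, 34 ∈ B, 37 ∈ B
Elements of A not in B: {}

{}


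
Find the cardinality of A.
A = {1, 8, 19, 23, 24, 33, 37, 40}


Set A = {1, 8, 19, 23, 24, 33, 37, 40}
Listing elements: 1, 8, 19, 23, 24, 33, 37, 40
Counting: 8 elements
|A| = 8

8


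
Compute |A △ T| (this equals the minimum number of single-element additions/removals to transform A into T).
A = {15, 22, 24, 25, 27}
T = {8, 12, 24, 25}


Set A = {15, 22, 24, 25, 27}
Set T = {8, 12, 24, 25}
Elements to remove from A (in A, not in T): {15, 22, 27} → 3 removals
Elements to add to A (in T, not in A): {8, 12} → 2 additions
Total edits = 3 + 2 = 5

5


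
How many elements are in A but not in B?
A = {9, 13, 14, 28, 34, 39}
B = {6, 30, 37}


Set A = {9, 13, 14, 28, 34, 39}
Set B = {6, 30, 37}
A \ B = {9, 13, 14, 28, 34, 39}
|A \ B| = 6

6


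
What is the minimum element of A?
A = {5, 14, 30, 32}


Set A = {5, 14, 30, 32}
Elements in ascending order: 5, 14, 30, 32
The smallest element is 5.

5


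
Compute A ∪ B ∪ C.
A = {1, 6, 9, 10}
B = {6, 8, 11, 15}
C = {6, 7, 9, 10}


Set A = {1, 6, 9, 10}
Set B = {6, 8, 11, 15}
Set C = {6, 7, 9, 10}
First, A ∪ B = {1, 6, 8, 9, 10, 11, 15}
Then, (A ∪ B) ∪ C = {1, 6, 7, 8, 9, 10, 11, 15}

{1, 6, 7, 8, 9, 10, 11, 15}


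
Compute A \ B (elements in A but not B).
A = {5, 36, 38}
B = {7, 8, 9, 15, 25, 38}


Set A = {5, 36, 38}
Set B = {7, 8, 9, 15, 25, 38}
A \ B includes elements in A that are not in B.
Check each element of A:
5 (not in B, keep), 36 (not in B, keep), 38 (in B, remove)
A \ B = {5, 36}

{5, 36}


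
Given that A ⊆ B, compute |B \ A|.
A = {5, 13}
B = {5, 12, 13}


Set A = {5, 13}, |A| = 2
Set B = {5, 12, 13}, |B| = 3
Since A ⊆ B: B \ A = {12}
|B| - |A| = 3 - 2 = 1

1


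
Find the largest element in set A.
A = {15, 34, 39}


Set A = {15, 34, 39}
Elements in ascending order: 15, 34, 39
The largest element is 39.

39


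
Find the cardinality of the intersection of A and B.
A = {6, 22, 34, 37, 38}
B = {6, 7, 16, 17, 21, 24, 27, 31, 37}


Set A = {6, 22, 34, 37, 38}
Set B = {6, 7, 16, 17, 21, 24, 27, 31, 37}
A ∩ B = {6, 37}
|A ∩ B| = 2

2


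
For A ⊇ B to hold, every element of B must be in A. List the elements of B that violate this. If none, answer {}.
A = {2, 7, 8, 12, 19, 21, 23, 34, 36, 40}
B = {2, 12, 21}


Set A = {2, 7, 8, 12, 19, 21, 23, 34, 36, 40}
Set B = {2, 12, 21}
Check each element of B against A:
2 ∈ A, 12 ∈ A, 21 ∈ A
Elements of B not in A: {}

{}


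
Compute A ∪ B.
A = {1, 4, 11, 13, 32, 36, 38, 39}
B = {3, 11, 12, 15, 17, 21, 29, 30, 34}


Set A = {1, 4, 11, 13, 32, 36, 38, 39}
Set B = {3, 11, 12, 15, 17, 21, 29, 30, 34}
A ∪ B includes all elements in either set.
Elements from A: {1, 4, 11, 13, 32, 36, 38, 39}
Elements from B not already included: {3, 12, 15, 17, 21, 29, 30, 34}
A ∪ B = {1, 3, 4, 11, 12, 13, 15, 17, 21, 29, 30, 32, 34, 36, 38, 39}

{1, 3, 4, 11, 12, 13, 15, 17, 21, 29, 30, 32, 34, 36, 38, 39}


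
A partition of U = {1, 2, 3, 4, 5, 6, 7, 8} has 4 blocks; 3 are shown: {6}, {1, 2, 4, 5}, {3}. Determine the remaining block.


U = {1, 2, 3, 4, 5, 6, 7, 8}
Shown blocks: {6}, {1, 2, 4, 5}, {3}
A partition's blocks are pairwise disjoint and cover U, so the missing block = U \ (union of shown blocks).
Union of shown blocks: {1, 2, 3, 4, 5, 6}
Missing block = U \ (union) = {7, 8}

{7, 8}


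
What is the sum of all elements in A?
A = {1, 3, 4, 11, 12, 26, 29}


Set A = {1, 3, 4, 11, 12, 26, 29}
Sum = 1 + 3 + 4 + 11 + 12 + 26 + 29 = 86

86


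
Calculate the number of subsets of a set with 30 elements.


The set has 30 elements.
The power set contains all possible subsets.
|P(A)| = 2^|A| = 2^30 = 1073741824

1073741824


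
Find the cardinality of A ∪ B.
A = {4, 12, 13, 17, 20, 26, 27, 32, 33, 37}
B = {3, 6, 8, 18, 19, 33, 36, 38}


Set A = {4, 12, 13, 17, 20, 26, 27, 32, 33, 37}, |A| = 10
Set B = {3, 6, 8, 18, 19, 33, 36, 38}, |B| = 8
A ∩ B = {33}, |A ∩ B| = 1
|A ∪ B| = |A| + |B| - |A ∩ B| = 10 + 8 - 1 = 17

17


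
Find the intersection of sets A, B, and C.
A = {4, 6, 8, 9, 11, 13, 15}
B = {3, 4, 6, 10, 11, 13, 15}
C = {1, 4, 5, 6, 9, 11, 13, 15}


Set A = {4, 6, 8, 9, 11, 13, 15}
Set B = {3, 4, 6, 10, 11, 13, 15}
Set C = {1, 4, 5, 6, 9, 11, 13, 15}
First, A ∩ B = {4, 6, 11, 13, 15}
Then, (A ∩ B) ∩ C = {4, 6, 11, 13, 15}

{4, 6, 11, 13, 15}


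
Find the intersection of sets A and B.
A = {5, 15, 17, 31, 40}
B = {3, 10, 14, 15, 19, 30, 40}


Set A = {5, 15, 17, 31, 40}
Set B = {3, 10, 14, 15, 19, 30, 40}
A ∩ B includes only elements in both sets.
Check each element of A against B:
5 ✗, 15 ✓, 17 ✗, 31 ✗, 40 ✓
A ∩ B = {15, 40}

{15, 40}


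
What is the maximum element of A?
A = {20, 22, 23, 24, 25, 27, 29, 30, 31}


Set A = {20, 22, 23, 24, 25, 27, 29, 30, 31}
Elements in ascending order: 20, 22, 23, 24, 25, 27, 29, 30, 31
The largest element is 31.

31


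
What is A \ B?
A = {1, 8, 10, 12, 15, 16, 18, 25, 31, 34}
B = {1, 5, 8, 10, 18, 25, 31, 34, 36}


Set A = {1, 8, 10, 12, 15, 16, 18, 25, 31, 34}
Set B = {1, 5, 8, 10, 18, 25, 31, 34, 36}
A \ B includes elements in A that are not in B.
Check each element of A:
1 (in B, remove), 8 (in B, remove), 10 (in B, remove), 12 (not in B, keep), 15 (not in B, keep), 16 (not in B, keep), 18 (in B, remove), 25 (in B, remove), 31 (in B, remove), 34 (in B, remove)
A \ B = {12, 15, 16}

{12, 15, 16}


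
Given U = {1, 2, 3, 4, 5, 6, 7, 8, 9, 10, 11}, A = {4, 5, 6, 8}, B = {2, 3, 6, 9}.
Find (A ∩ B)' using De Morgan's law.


U = {1, 2, 3, 4, 5, 6, 7, 8, 9, 10, 11}
A = {4, 5, 6, 8}, B = {2, 3, 6, 9}
A ∩ B = {6}
(A ∩ B)' = U \ (A ∩ B) = {1, 2, 3, 4, 5, 7, 8, 9, 10, 11}
Verification via A' ∪ B': A' = {1, 2, 3, 7, 9, 10, 11}, B' = {1, 4, 5, 7, 8, 10, 11}
A' ∪ B' = {1, 2, 3, 4, 5, 7, 8, 9, 10, 11} ✓

{1, 2, 3, 4, 5, 7, 8, 9, 10, 11}


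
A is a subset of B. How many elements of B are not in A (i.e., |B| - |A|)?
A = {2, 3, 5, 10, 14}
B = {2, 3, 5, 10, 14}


Set A = {2, 3, 5, 10, 14}, |A| = 5
Set B = {2, 3, 5, 10, 14}, |B| = 5
Since A ⊆ B: B \ A = {}
|B| - |A| = 5 - 5 = 0

0


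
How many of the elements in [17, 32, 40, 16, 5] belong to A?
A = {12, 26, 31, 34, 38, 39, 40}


Set A = {12, 26, 31, 34, 38, 39, 40}
Candidates: [17, 32, 40, 16, 5]
Check each candidate:
17 ∉ A, 32 ∉ A, 40 ∈ A, 16 ∉ A, 5 ∉ A
Count of candidates in A: 1

1


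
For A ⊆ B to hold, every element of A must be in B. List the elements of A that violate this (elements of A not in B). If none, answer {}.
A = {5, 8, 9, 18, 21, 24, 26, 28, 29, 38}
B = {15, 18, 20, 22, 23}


Set A = {5, 8, 9, 18, 21, 24, 26, 28, 29, 38}
Set B = {15, 18, 20, 22, 23}
Check each element of A against B:
5 ∉ B (include), 8 ∉ B (include), 9 ∉ B (include), 18 ∈ B, 21 ∉ B (include), 24 ∉ B (include), 26 ∉ B (include), 28 ∉ B (include), 29 ∉ B (include), 38 ∉ B (include)
Elements of A not in B: {5, 8, 9, 21, 24, 26, 28, 29, 38}

{5, 8, 9, 21, 24, 26, 28, 29, 38}


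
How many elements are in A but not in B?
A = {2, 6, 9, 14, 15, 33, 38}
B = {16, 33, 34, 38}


Set A = {2, 6, 9, 14, 15, 33, 38}
Set B = {16, 33, 34, 38}
A \ B = {2, 6, 9, 14, 15}
|A \ B| = 5

5


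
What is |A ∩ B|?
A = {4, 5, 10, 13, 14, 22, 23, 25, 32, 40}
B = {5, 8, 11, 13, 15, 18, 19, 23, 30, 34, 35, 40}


Set A = {4, 5, 10, 13, 14, 22, 23, 25, 32, 40}
Set B = {5, 8, 11, 13, 15, 18, 19, 23, 30, 34, 35, 40}
A ∩ B = {5, 13, 23, 40}
|A ∩ B| = 4

4


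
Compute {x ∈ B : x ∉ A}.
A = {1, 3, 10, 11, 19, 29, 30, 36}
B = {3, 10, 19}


Set A = {1, 3, 10, 11, 19, 29, 30, 36}
Set B = {3, 10, 19}
Check each element of B against A:
3 ∈ A, 10 ∈ A, 19 ∈ A
Elements of B not in A: {}

{}


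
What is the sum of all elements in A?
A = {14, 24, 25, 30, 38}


Set A = {14, 24, 25, 30, 38}
Sum = 14 + 24 + 25 + 30 + 38 = 131

131


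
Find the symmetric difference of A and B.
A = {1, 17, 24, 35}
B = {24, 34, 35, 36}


Set A = {1, 17, 24, 35}
Set B = {24, 34, 35, 36}
A △ B = (A \ B) ∪ (B \ A)
Elements in A but not B: {1, 17}
Elements in B but not A: {34, 36}
A △ B = {1, 17, 34, 36}

{1, 17, 34, 36}


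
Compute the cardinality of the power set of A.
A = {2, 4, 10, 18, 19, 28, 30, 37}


Set A = {2, 4, 10, 18, 19, 28, 30, 37}
|A| = 8
The power set P(A) contains all subsets of A.
|P(A)| = 2^|A| = 2^8 = 256

256


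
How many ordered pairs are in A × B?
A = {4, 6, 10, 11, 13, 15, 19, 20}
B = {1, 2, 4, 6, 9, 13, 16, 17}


Set A = {4, 6, 10, 11, 13, 15, 19, 20} has 8 elements.
Set B = {1, 2, 4, 6, 9, 13, 16, 17} has 8 elements.
|A × B| = |A| × |B| = 8 × 8 = 64

64


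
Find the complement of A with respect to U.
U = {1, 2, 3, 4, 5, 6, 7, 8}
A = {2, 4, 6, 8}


Universal set U = {1, 2, 3, 4, 5, 6, 7, 8}
Set A = {2, 4, 6, 8}
A' = U \ A = elements in U but not in A
Checking each element of U:
1 (not in A, include), 2 (in A, exclude), 3 (not in A, include), 4 (in A, exclude), 5 (not in A, include), 6 (in A, exclude), 7 (not in A, include), 8 (in A, exclude)
A' = {1, 3, 5, 7}

{1, 3, 5, 7}


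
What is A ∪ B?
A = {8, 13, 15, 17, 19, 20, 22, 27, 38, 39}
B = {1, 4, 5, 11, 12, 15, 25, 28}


Set A = {8, 13, 15, 17, 19, 20, 22, 27, 38, 39}
Set B = {1, 4, 5, 11, 12, 15, 25, 28}
A ∪ B includes all elements in either set.
Elements from A: {8, 13, 15, 17, 19, 20, 22, 27, 38, 39}
Elements from B not already included: {1, 4, 5, 11, 12, 25, 28}
A ∪ B = {1, 4, 5, 8, 11, 12, 13, 15, 17, 19, 20, 22, 25, 27, 28, 38, 39}

{1, 4, 5, 8, 11, 12, 13, 15, 17, 19, 20, 22, 25, 27, 28, 38, 39}


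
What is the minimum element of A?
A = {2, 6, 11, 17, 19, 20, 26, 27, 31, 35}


Set A = {2, 6, 11, 17, 19, 20, 26, 27, 31, 35}
Elements in ascending order: 2, 6, 11, 17, 19, 20, 26, 27, 31, 35
The smallest element is 2.

2


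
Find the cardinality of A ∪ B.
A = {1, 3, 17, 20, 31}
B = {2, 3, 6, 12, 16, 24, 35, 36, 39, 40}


Set A = {1, 3, 17, 20, 31}, |A| = 5
Set B = {2, 3, 6, 12, 16, 24, 35, 36, 39, 40}, |B| = 10
A ∩ B = {3}, |A ∩ B| = 1
|A ∪ B| = |A| + |B| - |A ∩ B| = 5 + 10 - 1 = 14

14


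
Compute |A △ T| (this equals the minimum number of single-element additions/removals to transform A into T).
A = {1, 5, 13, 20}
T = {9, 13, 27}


Set A = {1, 5, 13, 20}
Set T = {9, 13, 27}
Elements to remove from A (in A, not in T): {1, 5, 20} → 3 removals
Elements to add to A (in T, not in A): {9, 27} → 2 additions
Total edits = 3 + 2 = 5

5


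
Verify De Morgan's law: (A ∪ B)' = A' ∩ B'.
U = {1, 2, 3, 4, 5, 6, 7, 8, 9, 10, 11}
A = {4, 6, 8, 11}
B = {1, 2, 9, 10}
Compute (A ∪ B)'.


U = {1, 2, 3, 4, 5, 6, 7, 8, 9, 10, 11}
A = {4, 6, 8, 11}, B = {1, 2, 9, 10}
A ∪ B = {1, 2, 4, 6, 8, 9, 10, 11}
(A ∪ B)' = U \ (A ∪ B) = {3, 5, 7}
Verification via A' ∩ B': A' = {1, 2, 3, 5, 7, 9, 10}, B' = {3, 4, 5, 6, 7, 8, 11}
A' ∩ B' = {3, 5, 7} ✓

{3, 5, 7}


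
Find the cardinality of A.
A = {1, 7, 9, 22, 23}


Set A = {1, 7, 9, 22, 23}
Listing elements: 1, 7, 9, 22, 23
Counting: 5 elements
|A| = 5

5


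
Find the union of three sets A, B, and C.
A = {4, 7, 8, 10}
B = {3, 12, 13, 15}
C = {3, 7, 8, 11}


Set A = {4, 7, 8, 10}
Set B = {3, 12, 13, 15}
Set C = {3, 7, 8, 11}
First, A ∪ B = {3, 4, 7, 8, 10, 12, 13, 15}
Then, (A ∪ B) ∪ C = {3, 4, 7, 8, 10, 11, 12, 13, 15}

{3, 4, 7, 8, 10, 11, 12, 13, 15}


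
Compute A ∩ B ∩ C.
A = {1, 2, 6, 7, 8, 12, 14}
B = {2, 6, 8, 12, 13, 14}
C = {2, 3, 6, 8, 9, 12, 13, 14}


Set A = {1, 2, 6, 7, 8, 12, 14}
Set B = {2, 6, 8, 12, 13, 14}
Set C = {2, 3, 6, 8, 9, 12, 13, 14}
First, A ∩ B = {2, 6, 8, 12, 14}
Then, (A ∩ B) ∩ C = {2, 6, 8, 12, 14}

{2, 6, 8, 12, 14}


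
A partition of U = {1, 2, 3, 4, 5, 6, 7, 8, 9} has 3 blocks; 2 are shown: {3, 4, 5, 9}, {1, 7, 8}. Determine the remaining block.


U = {1, 2, 3, 4, 5, 6, 7, 8, 9}
Shown blocks: {3, 4, 5, 9}, {1, 7, 8}
A partition's blocks are pairwise disjoint and cover U, so the missing block = U \ (union of shown blocks).
Union of shown blocks: {1, 3, 4, 5, 7, 8, 9}
Missing block = U \ (union) = {2, 6}

{2, 6}


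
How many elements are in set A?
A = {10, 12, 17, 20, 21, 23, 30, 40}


Set A = {10, 12, 17, 20, 21, 23, 30, 40}
Listing elements: 10, 12, 17, 20, 21, 23, 30, 40
Counting: 8 elements
|A| = 8

8


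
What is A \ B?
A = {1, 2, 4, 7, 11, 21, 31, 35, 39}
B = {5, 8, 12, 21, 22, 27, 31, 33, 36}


Set A = {1, 2, 4, 7, 11, 21, 31, 35, 39}
Set B = {5, 8, 12, 21, 22, 27, 31, 33, 36}
A \ B includes elements in A that are not in B.
Check each element of A:
1 (not in B, keep), 2 (not in B, keep), 4 (not in B, keep), 7 (not in B, keep), 11 (not in B, keep), 21 (in B, remove), 31 (in B, remove), 35 (not in B, keep), 39 (not in B, keep)
A \ B = {1, 2, 4, 7, 11, 35, 39}

{1, 2, 4, 7, 11, 35, 39}


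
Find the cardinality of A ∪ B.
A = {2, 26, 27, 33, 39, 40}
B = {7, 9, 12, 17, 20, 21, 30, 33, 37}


Set A = {2, 26, 27, 33, 39, 40}, |A| = 6
Set B = {7, 9, 12, 17, 20, 21, 30, 33, 37}, |B| = 9
A ∩ B = {33}, |A ∩ B| = 1
|A ∪ B| = |A| + |B| - |A ∩ B| = 6 + 9 - 1 = 14

14


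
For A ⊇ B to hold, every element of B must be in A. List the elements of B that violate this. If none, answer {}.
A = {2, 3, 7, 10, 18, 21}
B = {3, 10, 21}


Set A = {2, 3, 7, 10, 18, 21}
Set B = {3, 10, 21}
Check each element of B against A:
3 ∈ A, 10 ∈ A, 21 ∈ A
Elements of B not in A: {}

{}


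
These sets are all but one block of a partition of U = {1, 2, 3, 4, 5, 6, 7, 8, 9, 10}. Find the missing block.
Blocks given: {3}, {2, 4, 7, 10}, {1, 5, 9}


U = {1, 2, 3, 4, 5, 6, 7, 8, 9, 10}
Shown blocks: {3}, {2, 4, 7, 10}, {1, 5, 9}
A partition's blocks are pairwise disjoint and cover U, so the missing block = U \ (union of shown blocks).
Union of shown blocks: {1, 2, 3, 4, 5, 7, 9, 10}
Missing block = U \ (union) = {6, 8}

{6, 8}


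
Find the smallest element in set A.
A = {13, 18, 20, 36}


Set A = {13, 18, 20, 36}
Elements in ascending order: 13, 18, 20, 36
The smallest element is 13.

13


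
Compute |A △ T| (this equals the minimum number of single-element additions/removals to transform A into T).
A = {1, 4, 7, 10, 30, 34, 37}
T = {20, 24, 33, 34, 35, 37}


Set A = {1, 4, 7, 10, 30, 34, 37}
Set T = {20, 24, 33, 34, 35, 37}
Elements to remove from A (in A, not in T): {1, 4, 7, 10, 30} → 5 removals
Elements to add to A (in T, not in A): {20, 24, 33, 35} → 4 additions
Total edits = 5 + 4 = 9

9


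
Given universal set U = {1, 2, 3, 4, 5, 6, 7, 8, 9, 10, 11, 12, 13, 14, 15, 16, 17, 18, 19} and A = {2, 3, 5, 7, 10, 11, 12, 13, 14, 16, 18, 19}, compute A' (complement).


Universal set U = {1, 2, 3, 4, 5, 6, 7, 8, 9, 10, 11, 12, 13, 14, 15, 16, 17, 18, 19}
Set A = {2, 3, 5, 7, 10, 11, 12, 13, 14, 16, 18, 19}
A' = U \ A = elements in U but not in A
Checking each element of U:
1 (not in A, include), 2 (in A, exclude), 3 (in A, exclude), 4 (not in A, include), 5 (in A, exclude), 6 (not in A, include), 7 (in A, exclude), 8 (not in A, include), 9 (not in A, include), 10 (in A, exclude), 11 (in A, exclude), 12 (in A, exclude), 13 (in A, exclude), 14 (in A, exclude), 15 (not in A, include), 16 (in A, exclude), 17 (not in A, include), 18 (in A, exclude), 19 (in A, exclude)
A' = {1, 4, 6, 8, 9, 15, 17}

{1, 4, 6, 8, 9, 15, 17}


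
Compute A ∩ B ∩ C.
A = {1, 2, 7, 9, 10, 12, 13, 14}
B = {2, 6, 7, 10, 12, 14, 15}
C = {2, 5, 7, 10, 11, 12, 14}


Set A = {1, 2, 7, 9, 10, 12, 13, 14}
Set B = {2, 6, 7, 10, 12, 14, 15}
Set C = {2, 5, 7, 10, 11, 12, 14}
First, A ∩ B = {2, 7, 10, 12, 14}
Then, (A ∩ B) ∩ C = {2, 7, 10, 12, 14}

{2, 7, 10, 12, 14}


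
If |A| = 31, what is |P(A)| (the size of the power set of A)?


The set has 31 elements.
The power set contains all possible subsets.
|P(A)| = 2^|A| = 2^31 = 2147483648

2147483648


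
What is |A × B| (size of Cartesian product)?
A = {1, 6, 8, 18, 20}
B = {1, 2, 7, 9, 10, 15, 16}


Set A = {1, 6, 8, 18, 20} has 5 elements.
Set B = {1, 2, 7, 9, 10, 15, 16} has 7 elements.
|A × B| = |A| × |B| = 5 × 7 = 35

35


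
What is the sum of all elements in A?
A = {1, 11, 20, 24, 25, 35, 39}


Set A = {1, 11, 20, 24, 25, 35, 39}
Sum = 1 + 11 + 20 + 24 + 25 + 35 + 39 = 155

155


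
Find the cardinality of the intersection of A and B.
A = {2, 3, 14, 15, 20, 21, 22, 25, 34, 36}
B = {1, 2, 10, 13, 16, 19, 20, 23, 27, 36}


Set A = {2, 3, 14, 15, 20, 21, 22, 25, 34, 36}
Set B = {1, 2, 10, 13, 16, 19, 20, 23, 27, 36}
A ∩ B = {2, 20, 36}
|A ∩ B| = 3

3


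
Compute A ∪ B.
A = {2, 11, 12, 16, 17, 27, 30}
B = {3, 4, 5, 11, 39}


Set A = {2, 11, 12, 16, 17, 27, 30}
Set B = {3, 4, 5, 11, 39}
A ∪ B includes all elements in either set.
Elements from A: {2, 11, 12, 16, 17, 27, 30}
Elements from B not already included: {3, 4, 5, 39}
A ∪ B = {2, 3, 4, 5, 11, 12, 16, 17, 27, 30, 39}

{2, 3, 4, 5, 11, 12, 16, 17, 27, 30, 39}


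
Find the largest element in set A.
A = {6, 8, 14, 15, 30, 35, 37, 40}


Set A = {6, 8, 14, 15, 30, 35, 37, 40}
Elements in ascending order: 6, 8, 14, 15, 30, 35, 37, 40
The largest element is 40.

40


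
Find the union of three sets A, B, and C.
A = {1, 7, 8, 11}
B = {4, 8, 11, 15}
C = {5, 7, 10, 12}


Set A = {1, 7, 8, 11}
Set B = {4, 8, 11, 15}
Set C = {5, 7, 10, 12}
First, A ∪ B = {1, 4, 7, 8, 11, 15}
Then, (A ∪ B) ∪ C = {1, 4, 5, 7, 8, 10, 11, 12, 15}

{1, 4, 5, 7, 8, 10, 11, 12, 15}


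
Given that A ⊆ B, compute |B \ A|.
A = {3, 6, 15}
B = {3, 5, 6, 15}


Set A = {3, 6, 15}, |A| = 3
Set B = {3, 5, 6, 15}, |B| = 4
Since A ⊆ B: B \ A = {5}
|B| - |A| = 4 - 3 = 1

1


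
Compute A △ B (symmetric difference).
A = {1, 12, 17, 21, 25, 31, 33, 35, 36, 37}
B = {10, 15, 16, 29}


Set A = {1, 12, 17, 21, 25, 31, 33, 35, 36, 37}
Set B = {10, 15, 16, 29}
A △ B = (A \ B) ∪ (B \ A)
Elements in A but not B: {1, 12, 17, 21, 25, 31, 33, 35, 36, 37}
Elements in B but not A: {10, 15, 16, 29}
A △ B = {1, 10, 12, 15, 16, 17, 21, 25, 29, 31, 33, 35, 36, 37}

{1, 10, 12, 15, 16, 17, 21, 25, 29, 31, 33, 35, 36, 37}


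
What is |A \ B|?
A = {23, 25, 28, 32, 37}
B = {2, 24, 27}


Set A = {23, 25, 28, 32, 37}
Set B = {2, 24, 27}
A \ B = {23, 25, 28, 32, 37}
|A \ B| = 5

5


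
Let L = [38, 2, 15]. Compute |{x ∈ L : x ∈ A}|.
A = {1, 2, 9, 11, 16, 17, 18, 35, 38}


Set A = {1, 2, 9, 11, 16, 17, 18, 35, 38}
Candidates: [38, 2, 15]
Check each candidate:
38 ∈ A, 2 ∈ A, 15 ∉ A
Count of candidates in A: 2

2


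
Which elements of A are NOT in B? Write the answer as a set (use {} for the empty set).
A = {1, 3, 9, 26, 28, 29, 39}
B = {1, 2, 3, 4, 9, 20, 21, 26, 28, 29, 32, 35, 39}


Set A = {1, 3, 9, 26, 28, 29, 39}
Set B = {1, 2, 3, 4, 9, 20, 21, 26, 28, 29, 32, 35, 39}
Check each element of A against B:
1 ∈ B, 3 ∈ B, 9 ∈ B, 26 ∈ B, 28 ∈ B, 29 ∈ B, 39 ∈ B
Elements of A not in B: {}

{}


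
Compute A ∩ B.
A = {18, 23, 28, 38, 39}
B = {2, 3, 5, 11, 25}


Set A = {18, 23, 28, 38, 39}
Set B = {2, 3, 5, 11, 25}
A ∩ B includes only elements in both sets.
Check each element of A against B:
18 ✗, 23 ✗, 28 ✗, 38 ✗, 39 ✗
A ∩ B = {}

{}


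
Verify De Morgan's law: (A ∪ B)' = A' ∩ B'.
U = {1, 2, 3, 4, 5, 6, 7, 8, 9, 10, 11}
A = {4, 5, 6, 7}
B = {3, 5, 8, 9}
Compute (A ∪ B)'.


U = {1, 2, 3, 4, 5, 6, 7, 8, 9, 10, 11}
A = {4, 5, 6, 7}, B = {3, 5, 8, 9}
A ∪ B = {3, 4, 5, 6, 7, 8, 9}
(A ∪ B)' = U \ (A ∪ B) = {1, 2, 10, 11}
Verification via A' ∩ B': A' = {1, 2, 3, 8, 9, 10, 11}, B' = {1, 2, 4, 6, 7, 10, 11}
A' ∩ B' = {1, 2, 10, 11} ✓

{1, 2, 10, 11}


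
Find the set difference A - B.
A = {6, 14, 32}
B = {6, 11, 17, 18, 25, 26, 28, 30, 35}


Set A = {6, 14, 32}
Set B = {6, 11, 17, 18, 25, 26, 28, 30, 35}
A \ B includes elements in A that are not in B.
Check each element of A:
6 (in B, remove), 14 (not in B, keep), 32 (not in B, keep)
A \ B = {14, 32}

{14, 32}


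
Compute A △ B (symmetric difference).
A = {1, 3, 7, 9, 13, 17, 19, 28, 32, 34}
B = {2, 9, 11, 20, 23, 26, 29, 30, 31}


Set A = {1, 3, 7, 9, 13, 17, 19, 28, 32, 34}
Set B = {2, 9, 11, 20, 23, 26, 29, 30, 31}
A △ B = (A \ B) ∪ (B \ A)
Elements in A but not B: {1, 3, 7, 13, 17, 19, 28, 32, 34}
Elements in B but not A: {2, 11, 20, 23, 26, 29, 30, 31}
A △ B = {1, 2, 3, 7, 11, 13, 17, 19, 20, 23, 26, 28, 29, 30, 31, 32, 34}

{1, 2, 3, 7, 11, 13, 17, 19, 20, 23, 26, 28, 29, 30, 31, 32, 34}


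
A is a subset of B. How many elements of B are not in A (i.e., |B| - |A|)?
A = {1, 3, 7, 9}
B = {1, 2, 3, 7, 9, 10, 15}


Set A = {1, 3, 7, 9}, |A| = 4
Set B = {1, 2, 3, 7, 9, 10, 15}, |B| = 7
Since A ⊆ B: B \ A = {2, 10, 15}
|B| - |A| = 7 - 4 = 3

3


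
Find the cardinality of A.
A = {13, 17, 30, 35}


Set A = {13, 17, 30, 35}
Listing elements: 13, 17, 30, 35
Counting: 4 elements
|A| = 4

4


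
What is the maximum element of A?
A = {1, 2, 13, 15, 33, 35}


Set A = {1, 2, 13, 15, 33, 35}
Elements in ascending order: 1, 2, 13, 15, 33, 35
The largest element is 35.

35


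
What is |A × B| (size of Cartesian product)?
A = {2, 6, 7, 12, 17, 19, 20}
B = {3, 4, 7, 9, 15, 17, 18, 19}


Set A = {2, 6, 7, 12, 17, 19, 20} has 7 elements.
Set B = {3, 4, 7, 9, 15, 17, 18, 19} has 8 elements.
|A × B| = |A| × |B| = 7 × 8 = 56

56


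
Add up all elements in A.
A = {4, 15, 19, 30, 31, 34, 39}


Set A = {4, 15, 19, 30, 31, 34, 39}
Sum = 4 + 15 + 19 + 30 + 31 + 34 + 39 = 172

172


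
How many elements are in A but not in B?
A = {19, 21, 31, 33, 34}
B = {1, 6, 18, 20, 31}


Set A = {19, 21, 31, 33, 34}
Set B = {1, 6, 18, 20, 31}
A \ B = {19, 21, 33, 34}
|A \ B| = 4

4


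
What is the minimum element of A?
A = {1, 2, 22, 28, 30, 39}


Set A = {1, 2, 22, 28, 30, 39}
Elements in ascending order: 1, 2, 22, 28, 30, 39
The smallest element is 1.

1


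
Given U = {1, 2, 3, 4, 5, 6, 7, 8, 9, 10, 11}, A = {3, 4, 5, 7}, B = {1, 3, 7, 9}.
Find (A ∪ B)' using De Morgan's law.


U = {1, 2, 3, 4, 5, 6, 7, 8, 9, 10, 11}
A = {3, 4, 5, 7}, B = {1, 3, 7, 9}
A ∪ B = {1, 3, 4, 5, 7, 9}
(A ∪ B)' = U \ (A ∪ B) = {2, 6, 8, 10, 11}
Verification via A' ∩ B': A' = {1, 2, 6, 8, 9, 10, 11}, B' = {2, 4, 5, 6, 8, 10, 11}
A' ∩ B' = {2, 6, 8, 10, 11} ✓

{2, 6, 8, 10, 11}


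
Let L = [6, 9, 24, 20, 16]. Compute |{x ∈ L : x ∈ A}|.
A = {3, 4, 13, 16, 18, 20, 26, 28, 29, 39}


Set A = {3, 4, 13, 16, 18, 20, 26, 28, 29, 39}
Candidates: [6, 9, 24, 20, 16]
Check each candidate:
6 ∉ A, 9 ∉ A, 24 ∉ A, 20 ∈ A, 16 ∈ A
Count of candidates in A: 2

2


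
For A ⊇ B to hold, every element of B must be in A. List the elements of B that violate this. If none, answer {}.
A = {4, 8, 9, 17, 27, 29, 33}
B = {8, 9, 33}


Set A = {4, 8, 9, 17, 27, 29, 33}
Set B = {8, 9, 33}
Check each element of B against A:
8 ∈ A, 9 ∈ A, 33 ∈ A
Elements of B not in A: {}

{}


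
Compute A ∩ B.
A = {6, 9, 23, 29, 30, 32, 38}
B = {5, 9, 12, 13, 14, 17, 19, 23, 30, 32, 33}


Set A = {6, 9, 23, 29, 30, 32, 38}
Set B = {5, 9, 12, 13, 14, 17, 19, 23, 30, 32, 33}
A ∩ B includes only elements in both sets.
Check each element of A against B:
6 ✗, 9 ✓, 23 ✓, 29 ✗, 30 ✓, 32 ✓, 38 ✗
A ∩ B = {9, 23, 30, 32}

{9, 23, 30, 32}


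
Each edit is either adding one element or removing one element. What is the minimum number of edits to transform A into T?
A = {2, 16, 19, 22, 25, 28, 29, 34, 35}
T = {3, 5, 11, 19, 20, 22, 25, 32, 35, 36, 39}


Set A = {2, 16, 19, 22, 25, 28, 29, 34, 35}
Set T = {3, 5, 11, 19, 20, 22, 25, 32, 35, 36, 39}
Elements to remove from A (in A, not in T): {2, 16, 28, 29, 34} → 5 removals
Elements to add to A (in T, not in A): {3, 5, 11, 20, 32, 36, 39} → 7 additions
Total edits = 5 + 7 = 12

12


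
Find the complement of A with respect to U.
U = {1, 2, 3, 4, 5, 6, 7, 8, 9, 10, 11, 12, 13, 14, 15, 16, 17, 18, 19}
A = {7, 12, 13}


Universal set U = {1, 2, 3, 4, 5, 6, 7, 8, 9, 10, 11, 12, 13, 14, 15, 16, 17, 18, 19}
Set A = {7, 12, 13}
A' = U \ A = elements in U but not in A
Checking each element of U:
1 (not in A, include), 2 (not in A, include), 3 (not in A, include), 4 (not in A, include), 5 (not in A, include), 6 (not in A, include), 7 (in A, exclude), 8 (not in A, include), 9 (not in A, include), 10 (not in A, include), 11 (not in A, include), 12 (in A, exclude), 13 (in A, exclude), 14 (not in A, include), 15 (not in A, include), 16 (not in A, include), 17 (not in A, include), 18 (not in A, include), 19 (not in A, include)
A' = {1, 2, 3, 4, 5, 6, 8, 9, 10, 11, 14, 15, 16, 17, 18, 19}

{1, 2, 3, 4, 5, 6, 8, 9, 10, 11, 14, 15, 16, 17, 18, 19}


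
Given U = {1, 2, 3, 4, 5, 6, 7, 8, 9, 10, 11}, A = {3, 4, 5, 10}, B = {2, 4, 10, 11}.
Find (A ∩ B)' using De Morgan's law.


U = {1, 2, 3, 4, 5, 6, 7, 8, 9, 10, 11}
A = {3, 4, 5, 10}, B = {2, 4, 10, 11}
A ∩ B = {4, 10}
(A ∩ B)' = U \ (A ∩ B) = {1, 2, 3, 5, 6, 7, 8, 9, 11}
Verification via A' ∪ B': A' = {1, 2, 6, 7, 8, 9, 11}, B' = {1, 3, 5, 6, 7, 8, 9}
A' ∪ B' = {1, 2, 3, 5, 6, 7, 8, 9, 11} ✓

{1, 2, 3, 5, 6, 7, 8, 9, 11}


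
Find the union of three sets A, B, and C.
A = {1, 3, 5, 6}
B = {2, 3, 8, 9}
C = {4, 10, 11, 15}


Set A = {1, 3, 5, 6}
Set B = {2, 3, 8, 9}
Set C = {4, 10, 11, 15}
First, A ∪ B = {1, 2, 3, 5, 6, 8, 9}
Then, (A ∪ B) ∪ C = {1, 2, 3, 4, 5, 6, 8, 9, 10, 11, 15}

{1, 2, 3, 4, 5, 6, 8, 9, 10, 11, 15}


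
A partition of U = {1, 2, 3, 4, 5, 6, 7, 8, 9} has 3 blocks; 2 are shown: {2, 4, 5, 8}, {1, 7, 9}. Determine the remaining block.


U = {1, 2, 3, 4, 5, 6, 7, 8, 9}
Shown blocks: {2, 4, 5, 8}, {1, 7, 9}
A partition's blocks are pairwise disjoint and cover U, so the missing block = U \ (union of shown blocks).
Union of shown blocks: {1, 2, 4, 5, 7, 8, 9}
Missing block = U \ (union) = {3, 6}

{3, 6}


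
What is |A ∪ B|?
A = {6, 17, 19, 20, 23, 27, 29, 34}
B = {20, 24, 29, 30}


Set A = {6, 17, 19, 20, 23, 27, 29, 34}, |A| = 8
Set B = {20, 24, 29, 30}, |B| = 4
A ∩ B = {20, 29}, |A ∩ B| = 2
|A ∪ B| = |A| + |B| - |A ∩ B| = 8 + 4 - 2 = 10

10


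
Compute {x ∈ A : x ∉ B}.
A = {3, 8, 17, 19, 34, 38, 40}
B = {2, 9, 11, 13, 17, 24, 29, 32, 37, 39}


Set A = {3, 8, 17, 19, 34, 38, 40}
Set B = {2, 9, 11, 13, 17, 24, 29, 32, 37, 39}
Check each element of A against B:
3 ∉ B (include), 8 ∉ B (include), 17 ∈ B, 19 ∉ B (include), 34 ∉ B (include), 38 ∉ B (include), 40 ∉ B (include)
Elements of A not in B: {3, 8, 19, 34, 38, 40}

{3, 8, 19, 34, 38, 40}


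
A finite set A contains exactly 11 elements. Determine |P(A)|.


The set has 11 elements.
The power set contains all possible subsets.
|P(A)| = 2^|A| = 2^11 = 2048

2048


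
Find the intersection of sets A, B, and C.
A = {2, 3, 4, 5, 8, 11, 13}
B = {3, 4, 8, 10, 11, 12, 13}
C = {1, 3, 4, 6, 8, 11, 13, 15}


Set A = {2, 3, 4, 5, 8, 11, 13}
Set B = {3, 4, 8, 10, 11, 12, 13}
Set C = {1, 3, 4, 6, 8, 11, 13, 15}
First, A ∩ B = {3, 4, 8, 11, 13}
Then, (A ∩ B) ∩ C = {3, 4, 8, 11, 13}

{3, 4, 8, 11, 13}


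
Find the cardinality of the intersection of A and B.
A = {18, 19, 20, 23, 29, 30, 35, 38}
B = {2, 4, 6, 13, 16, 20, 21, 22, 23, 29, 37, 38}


Set A = {18, 19, 20, 23, 29, 30, 35, 38}
Set B = {2, 4, 6, 13, 16, 20, 21, 22, 23, 29, 37, 38}
A ∩ B = {20, 23, 29, 38}
|A ∩ B| = 4

4


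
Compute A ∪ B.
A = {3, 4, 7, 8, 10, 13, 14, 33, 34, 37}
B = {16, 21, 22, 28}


Set A = {3, 4, 7, 8, 10, 13, 14, 33, 34, 37}
Set B = {16, 21, 22, 28}
A ∪ B includes all elements in either set.
Elements from A: {3, 4, 7, 8, 10, 13, 14, 33, 34, 37}
Elements from B not already included: {16, 21, 22, 28}
A ∪ B = {3, 4, 7, 8, 10, 13, 14, 16, 21, 22, 28, 33, 34, 37}

{3, 4, 7, 8, 10, 13, 14, 16, 21, 22, 28, 33, 34, 37}


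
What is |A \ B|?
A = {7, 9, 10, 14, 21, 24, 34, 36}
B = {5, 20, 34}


Set A = {7, 9, 10, 14, 21, 24, 34, 36}
Set B = {5, 20, 34}
A \ B = {7, 9, 10, 14, 21, 24, 36}
|A \ B| = 7

7


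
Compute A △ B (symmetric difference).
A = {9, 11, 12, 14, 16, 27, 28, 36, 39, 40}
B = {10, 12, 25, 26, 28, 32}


Set A = {9, 11, 12, 14, 16, 27, 28, 36, 39, 40}
Set B = {10, 12, 25, 26, 28, 32}
A △ B = (A \ B) ∪ (B \ A)
Elements in A but not B: {9, 11, 14, 16, 27, 36, 39, 40}
Elements in B but not A: {10, 25, 26, 32}
A △ B = {9, 10, 11, 14, 16, 25, 26, 27, 32, 36, 39, 40}

{9, 10, 11, 14, 16, 25, 26, 27, 32, 36, 39, 40}


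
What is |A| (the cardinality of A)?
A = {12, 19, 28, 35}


Set A = {12, 19, 28, 35}
Listing elements: 12, 19, 28, 35
Counting: 4 elements
|A| = 4

4


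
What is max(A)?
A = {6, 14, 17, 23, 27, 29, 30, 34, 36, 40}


Set A = {6, 14, 17, 23, 27, 29, 30, 34, 36, 40}
Elements in ascending order: 6, 14, 17, 23, 27, 29, 30, 34, 36, 40
The largest element is 40.

40


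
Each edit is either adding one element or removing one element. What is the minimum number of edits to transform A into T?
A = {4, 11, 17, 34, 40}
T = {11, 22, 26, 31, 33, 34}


Set A = {4, 11, 17, 34, 40}
Set T = {11, 22, 26, 31, 33, 34}
Elements to remove from A (in A, not in T): {4, 17, 40} → 3 removals
Elements to add to A (in T, not in A): {22, 26, 31, 33} → 4 additions
Total edits = 3 + 4 = 7

7


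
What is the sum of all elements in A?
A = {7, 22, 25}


Set A = {7, 22, 25}
Sum = 7 + 22 + 25 = 54

54


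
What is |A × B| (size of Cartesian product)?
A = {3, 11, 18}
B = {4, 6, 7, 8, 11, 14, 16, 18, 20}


Set A = {3, 11, 18} has 3 elements.
Set B = {4, 6, 7, 8, 11, 14, 16, 18, 20} has 9 elements.
|A × B| = |A| × |B| = 3 × 9 = 27

27


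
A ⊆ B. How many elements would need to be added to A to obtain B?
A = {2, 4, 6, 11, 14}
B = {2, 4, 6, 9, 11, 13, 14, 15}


Set A = {2, 4, 6, 11, 14}, |A| = 5
Set B = {2, 4, 6, 9, 11, 13, 14, 15}, |B| = 8
Since A ⊆ B: B \ A = {9, 13, 15}
|B| - |A| = 8 - 5 = 3

3


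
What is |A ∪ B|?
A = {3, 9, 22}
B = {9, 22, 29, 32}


Set A = {3, 9, 22}, |A| = 3
Set B = {9, 22, 29, 32}, |B| = 4
A ∩ B = {9, 22}, |A ∩ B| = 2
|A ∪ B| = |A| + |B| - |A ∩ B| = 3 + 4 - 2 = 5

5


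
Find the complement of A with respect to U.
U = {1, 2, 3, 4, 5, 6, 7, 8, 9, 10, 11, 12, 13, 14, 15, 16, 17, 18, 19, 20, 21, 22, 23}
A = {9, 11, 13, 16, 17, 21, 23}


Universal set U = {1, 2, 3, 4, 5, 6, 7, 8, 9, 10, 11, 12, 13, 14, 15, 16, 17, 18, 19, 20, 21, 22, 23}
Set A = {9, 11, 13, 16, 17, 21, 23}
A' = U \ A = elements in U but not in A
Checking each element of U:
1 (not in A, include), 2 (not in A, include), 3 (not in A, include), 4 (not in A, include), 5 (not in A, include), 6 (not in A, include), 7 (not in A, include), 8 (not in A, include), 9 (in A, exclude), 10 (not in A, include), 11 (in A, exclude), 12 (not in A, include), 13 (in A, exclude), 14 (not in A, include), 15 (not in A, include), 16 (in A, exclude), 17 (in A, exclude), 18 (not in A, include), 19 (not in A, include), 20 (not in A, include), 21 (in A, exclude), 22 (not in A, include), 23 (in A, exclude)
A' = {1, 2, 3, 4, 5, 6, 7, 8, 10, 12, 14, 15, 18, 19, 20, 22}

{1, 2, 3, 4, 5, 6, 7, 8, 10, 12, 14, 15, 18, 19, 20, 22}


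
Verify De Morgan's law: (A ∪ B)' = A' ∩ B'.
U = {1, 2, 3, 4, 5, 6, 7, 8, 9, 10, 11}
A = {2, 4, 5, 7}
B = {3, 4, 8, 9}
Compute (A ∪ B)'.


U = {1, 2, 3, 4, 5, 6, 7, 8, 9, 10, 11}
A = {2, 4, 5, 7}, B = {3, 4, 8, 9}
A ∪ B = {2, 3, 4, 5, 7, 8, 9}
(A ∪ B)' = U \ (A ∪ B) = {1, 6, 10, 11}
Verification via A' ∩ B': A' = {1, 3, 6, 8, 9, 10, 11}, B' = {1, 2, 5, 6, 7, 10, 11}
A' ∩ B' = {1, 6, 10, 11} ✓

{1, 6, 10, 11}


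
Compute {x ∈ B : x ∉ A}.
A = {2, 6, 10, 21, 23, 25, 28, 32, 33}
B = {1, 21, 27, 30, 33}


Set A = {2, 6, 10, 21, 23, 25, 28, 32, 33}
Set B = {1, 21, 27, 30, 33}
Check each element of B against A:
1 ∉ A (include), 21 ∈ A, 27 ∉ A (include), 30 ∉ A (include), 33 ∈ A
Elements of B not in A: {1, 27, 30}

{1, 27, 30}


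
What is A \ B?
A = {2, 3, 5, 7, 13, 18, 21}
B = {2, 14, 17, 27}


Set A = {2, 3, 5, 7, 13, 18, 21}
Set B = {2, 14, 17, 27}
A \ B includes elements in A that are not in B.
Check each element of A:
2 (in B, remove), 3 (not in B, keep), 5 (not in B, keep), 7 (not in B, keep), 13 (not in B, keep), 18 (not in B, keep), 21 (not in B, keep)
A \ B = {3, 5, 7, 13, 18, 21}

{3, 5, 7, 13, 18, 21}


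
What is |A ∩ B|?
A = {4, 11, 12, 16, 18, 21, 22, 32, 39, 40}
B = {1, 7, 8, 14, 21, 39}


Set A = {4, 11, 12, 16, 18, 21, 22, 32, 39, 40}
Set B = {1, 7, 8, 14, 21, 39}
A ∩ B = {21, 39}
|A ∩ B| = 2

2


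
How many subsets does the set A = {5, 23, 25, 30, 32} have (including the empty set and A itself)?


Set A = {5, 23, 25, 30, 32}
|A| = 5
The power set P(A) contains all subsets of A.
|P(A)| = 2^|A| = 2^5 = 32

32


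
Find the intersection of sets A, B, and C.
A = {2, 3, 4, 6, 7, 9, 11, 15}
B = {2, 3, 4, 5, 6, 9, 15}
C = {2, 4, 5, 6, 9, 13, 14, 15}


Set A = {2, 3, 4, 6, 7, 9, 11, 15}
Set B = {2, 3, 4, 5, 6, 9, 15}
Set C = {2, 4, 5, 6, 9, 13, 14, 15}
First, A ∩ B = {2, 3, 4, 6, 9, 15}
Then, (A ∩ B) ∩ C = {2, 4, 6, 9, 15}

{2, 4, 6, 9, 15}


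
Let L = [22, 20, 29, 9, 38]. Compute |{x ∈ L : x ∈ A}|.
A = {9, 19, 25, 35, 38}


Set A = {9, 19, 25, 35, 38}
Candidates: [22, 20, 29, 9, 38]
Check each candidate:
22 ∉ A, 20 ∉ A, 29 ∉ A, 9 ∈ A, 38 ∈ A
Count of candidates in A: 2

2


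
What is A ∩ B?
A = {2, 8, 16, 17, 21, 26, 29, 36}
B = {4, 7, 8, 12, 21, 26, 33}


Set A = {2, 8, 16, 17, 21, 26, 29, 36}
Set B = {4, 7, 8, 12, 21, 26, 33}
A ∩ B includes only elements in both sets.
Check each element of A against B:
2 ✗, 8 ✓, 16 ✗, 17 ✗, 21 ✓, 26 ✓, 29 ✗, 36 ✗
A ∩ B = {8, 21, 26}

{8, 21, 26}


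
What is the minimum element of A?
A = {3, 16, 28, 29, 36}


Set A = {3, 16, 28, 29, 36}
Elements in ascending order: 3, 16, 28, 29, 36
The smallest element is 3.

3


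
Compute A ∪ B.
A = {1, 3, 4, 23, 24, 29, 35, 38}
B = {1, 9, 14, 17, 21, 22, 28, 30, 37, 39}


Set A = {1, 3, 4, 23, 24, 29, 35, 38}
Set B = {1, 9, 14, 17, 21, 22, 28, 30, 37, 39}
A ∪ B includes all elements in either set.
Elements from A: {1, 3, 4, 23, 24, 29, 35, 38}
Elements from B not already included: {9, 14, 17, 21, 22, 28, 30, 37, 39}
A ∪ B = {1, 3, 4, 9, 14, 17, 21, 22, 23, 24, 28, 29, 30, 35, 37, 38, 39}

{1, 3, 4, 9, 14, 17, 21, 22, 23, 24, 28, 29, 30, 35, 37, 38, 39}


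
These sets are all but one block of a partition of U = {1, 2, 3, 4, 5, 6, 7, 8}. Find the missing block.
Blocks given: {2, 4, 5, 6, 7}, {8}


U = {1, 2, 3, 4, 5, 6, 7, 8}
Shown blocks: {2, 4, 5, 6, 7}, {8}
A partition's blocks are pairwise disjoint and cover U, so the missing block = U \ (union of shown blocks).
Union of shown blocks: {2, 4, 5, 6, 7, 8}
Missing block = U \ (union) = {1, 3}

{1, 3}


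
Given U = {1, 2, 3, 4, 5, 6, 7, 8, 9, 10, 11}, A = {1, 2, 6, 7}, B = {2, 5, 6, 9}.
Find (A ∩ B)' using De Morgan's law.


U = {1, 2, 3, 4, 5, 6, 7, 8, 9, 10, 11}
A = {1, 2, 6, 7}, B = {2, 5, 6, 9}
A ∩ B = {2, 6}
(A ∩ B)' = U \ (A ∩ B) = {1, 3, 4, 5, 7, 8, 9, 10, 11}
Verification via A' ∪ B': A' = {3, 4, 5, 8, 9, 10, 11}, B' = {1, 3, 4, 7, 8, 10, 11}
A' ∪ B' = {1, 3, 4, 5, 7, 8, 9, 10, 11} ✓

{1, 3, 4, 5, 7, 8, 9, 10, 11}


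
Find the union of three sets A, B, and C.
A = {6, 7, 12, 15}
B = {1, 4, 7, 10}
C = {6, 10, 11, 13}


Set A = {6, 7, 12, 15}
Set B = {1, 4, 7, 10}
Set C = {6, 10, 11, 13}
First, A ∪ B = {1, 4, 6, 7, 10, 12, 15}
Then, (A ∪ B) ∪ C = {1, 4, 6, 7, 10, 11, 12, 13, 15}

{1, 4, 6, 7, 10, 11, 12, 13, 15}


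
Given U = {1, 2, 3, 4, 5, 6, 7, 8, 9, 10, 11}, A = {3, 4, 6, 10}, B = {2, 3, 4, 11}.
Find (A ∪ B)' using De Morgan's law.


U = {1, 2, 3, 4, 5, 6, 7, 8, 9, 10, 11}
A = {3, 4, 6, 10}, B = {2, 3, 4, 11}
A ∪ B = {2, 3, 4, 6, 10, 11}
(A ∪ B)' = U \ (A ∪ B) = {1, 5, 7, 8, 9}
Verification via A' ∩ B': A' = {1, 2, 5, 7, 8, 9, 11}, B' = {1, 5, 6, 7, 8, 9, 10}
A' ∩ B' = {1, 5, 7, 8, 9} ✓

{1, 5, 7, 8, 9}


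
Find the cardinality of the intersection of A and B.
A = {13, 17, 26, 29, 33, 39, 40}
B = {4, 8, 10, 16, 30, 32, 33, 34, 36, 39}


Set A = {13, 17, 26, 29, 33, 39, 40}
Set B = {4, 8, 10, 16, 30, 32, 33, 34, 36, 39}
A ∩ B = {33, 39}
|A ∩ B| = 2

2


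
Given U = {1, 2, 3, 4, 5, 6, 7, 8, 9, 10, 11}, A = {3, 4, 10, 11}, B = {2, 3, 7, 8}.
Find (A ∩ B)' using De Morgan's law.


U = {1, 2, 3, 4, 5, 6, 7, 8, 9, 10, 11}
A = {3, 4, 10, 11}, B = {2, 3, 7, 8}
A ∩ B = {3}
(A ∩ B)' = U \ (A ∩ B) = {1, 2, 4, 5, 6, 7, 8, 9, 10, 11}
Verification via A' ∪ B': A' = {1, 2, 5, 6, 7, 8, 9}, B' = {1, 4, 5, 6, 9, 10, 11}
A' ∪ B' = {1, 2, 4, 5, 6, 7, 8, 9, 10, 11} ✓

{1, 2, 4, 5, 6, 7, 8, 9, 10, 11}


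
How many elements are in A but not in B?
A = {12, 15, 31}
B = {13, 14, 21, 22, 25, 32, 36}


Set A = {12, 15, 31}
Set B = {13, 14, 21, 22, 25, 32, 36}
A \ B = {12, 15, 31}
|A \ B| = 3

3


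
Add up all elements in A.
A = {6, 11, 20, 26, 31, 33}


Set A = {6, 11, 20, 26, 31, 33}
Sum = 6 + 11 + 20 + 26 + 31 + 33 = 127

127


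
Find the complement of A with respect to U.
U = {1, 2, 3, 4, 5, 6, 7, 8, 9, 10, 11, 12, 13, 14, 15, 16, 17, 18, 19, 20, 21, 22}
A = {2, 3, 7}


Universal set U = {1, 2, 3, 4, 5, 6, 7, 8, 9, 10, 11, 12, 13, 14, 15, 16, 17, 18, 19, 20, 21, 22}
Set A = {2, 3, 7}
A' = U \ A = elements in U but not in A
Checking each element of U:
1 (not in A, include), 2 (in A, exclude), 3 (in A, exclude), 4 (not in A, include), 5 (not in A, include), 6 (not in A, include), 7 (in A, exclude), 8 (not in A, include), 9 (not in A, include), 10 (not in A, include), 11 (not in A, include), 12 (not in A, include), 13 (not in A, include), 14 (not in A, include), 15 (not in A, include), 16 (not in A, include), 17 (not in A, include), 18 (not in A, include), 19 (not in A, include), 20 (not in A, include), 21 (not in A, include), 22 (not in A, include)
A' = {1, 4, 5, 6, 8, 9, 10, 11, 12, 13, 14, 15, 16, 17, 18, 19, 20, 21, 22}

{1, 4, 5, 6, 8, 9, 10, 11, 12, 13, 14, 15, 16, 17, 18, 19, 20, 21, 22}


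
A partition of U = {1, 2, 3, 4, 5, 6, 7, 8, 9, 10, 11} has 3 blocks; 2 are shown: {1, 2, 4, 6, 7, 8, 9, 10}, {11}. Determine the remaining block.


U = {1, 2, 3, 4, 5, 6, 7, 8, 9, 10, 11}
Shown blocks: {1, 2, 4, 6, 7, 8, 9, 10}, {11}
A partition's blocks are pairwise disjoint and cover U, so the missing block = U \ (union of shown blocks).
Union of shown blocks: {1, 2, 4, 6, 7, 8, 9, 10, 11}
Missing block = U \ (union) = {3, 5}

{3, 5}


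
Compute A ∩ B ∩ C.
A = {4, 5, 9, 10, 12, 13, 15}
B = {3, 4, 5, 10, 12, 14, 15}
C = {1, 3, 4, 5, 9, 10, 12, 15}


Set A = {4, 5, 9, 10, 12, 13, 15}
Set B = {3, 4, 5, 10, 12, 14, 15}
Set C = {1, 3, 4, 5, 9, 10, 12, 15}
First, A ∩ B = {4, 5, 10, 12, 15}
Then, (A ∩ B) ∩ C = {4, 5, 10, 12, 15}

{4, 5, 10, 12, 15}
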